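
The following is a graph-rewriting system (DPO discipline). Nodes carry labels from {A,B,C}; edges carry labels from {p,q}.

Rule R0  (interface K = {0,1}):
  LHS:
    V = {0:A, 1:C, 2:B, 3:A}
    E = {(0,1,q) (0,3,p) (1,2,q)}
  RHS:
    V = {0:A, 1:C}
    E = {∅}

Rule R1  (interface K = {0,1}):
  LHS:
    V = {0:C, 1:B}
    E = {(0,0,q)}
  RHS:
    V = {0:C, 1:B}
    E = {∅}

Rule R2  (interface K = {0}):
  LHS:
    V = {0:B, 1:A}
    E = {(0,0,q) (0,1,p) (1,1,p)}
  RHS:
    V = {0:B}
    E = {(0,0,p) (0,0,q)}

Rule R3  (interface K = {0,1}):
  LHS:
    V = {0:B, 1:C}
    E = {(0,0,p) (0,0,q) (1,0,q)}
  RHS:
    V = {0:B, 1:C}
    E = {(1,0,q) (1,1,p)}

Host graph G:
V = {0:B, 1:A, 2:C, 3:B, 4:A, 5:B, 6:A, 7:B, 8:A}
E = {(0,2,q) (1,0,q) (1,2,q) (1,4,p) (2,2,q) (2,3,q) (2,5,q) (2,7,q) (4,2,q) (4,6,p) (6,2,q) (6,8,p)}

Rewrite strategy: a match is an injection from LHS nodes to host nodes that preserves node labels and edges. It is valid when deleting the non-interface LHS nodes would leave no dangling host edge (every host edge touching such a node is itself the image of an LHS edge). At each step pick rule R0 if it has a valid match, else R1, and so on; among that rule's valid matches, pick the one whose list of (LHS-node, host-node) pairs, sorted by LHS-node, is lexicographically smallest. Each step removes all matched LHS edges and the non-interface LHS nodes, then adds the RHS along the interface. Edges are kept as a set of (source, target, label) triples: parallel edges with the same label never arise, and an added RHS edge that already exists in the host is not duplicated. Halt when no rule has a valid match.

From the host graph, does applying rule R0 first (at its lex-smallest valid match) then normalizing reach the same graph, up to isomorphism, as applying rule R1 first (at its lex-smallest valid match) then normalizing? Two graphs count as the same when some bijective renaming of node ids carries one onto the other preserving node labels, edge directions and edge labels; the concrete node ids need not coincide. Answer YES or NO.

branch R0-first: apply at {0↦6, 1↦2, 2↦3, 3↦8} → |E|=9, then 3 more step(s) → NF |V|=3 |E|=2 V={0:B, 1:A, 2:C} E=0-q->2 1-q->0
branch R1-first: apply at {0↦2, 1↦0} → |E|=11, then 3 more step(s) → NF |V|=3 |E|=2 V={0:B, 1:A, 2:C} E=0-q->2 1-q->0
graphs isomorphic (equal up to label-preserving node renaming)

Answer: YES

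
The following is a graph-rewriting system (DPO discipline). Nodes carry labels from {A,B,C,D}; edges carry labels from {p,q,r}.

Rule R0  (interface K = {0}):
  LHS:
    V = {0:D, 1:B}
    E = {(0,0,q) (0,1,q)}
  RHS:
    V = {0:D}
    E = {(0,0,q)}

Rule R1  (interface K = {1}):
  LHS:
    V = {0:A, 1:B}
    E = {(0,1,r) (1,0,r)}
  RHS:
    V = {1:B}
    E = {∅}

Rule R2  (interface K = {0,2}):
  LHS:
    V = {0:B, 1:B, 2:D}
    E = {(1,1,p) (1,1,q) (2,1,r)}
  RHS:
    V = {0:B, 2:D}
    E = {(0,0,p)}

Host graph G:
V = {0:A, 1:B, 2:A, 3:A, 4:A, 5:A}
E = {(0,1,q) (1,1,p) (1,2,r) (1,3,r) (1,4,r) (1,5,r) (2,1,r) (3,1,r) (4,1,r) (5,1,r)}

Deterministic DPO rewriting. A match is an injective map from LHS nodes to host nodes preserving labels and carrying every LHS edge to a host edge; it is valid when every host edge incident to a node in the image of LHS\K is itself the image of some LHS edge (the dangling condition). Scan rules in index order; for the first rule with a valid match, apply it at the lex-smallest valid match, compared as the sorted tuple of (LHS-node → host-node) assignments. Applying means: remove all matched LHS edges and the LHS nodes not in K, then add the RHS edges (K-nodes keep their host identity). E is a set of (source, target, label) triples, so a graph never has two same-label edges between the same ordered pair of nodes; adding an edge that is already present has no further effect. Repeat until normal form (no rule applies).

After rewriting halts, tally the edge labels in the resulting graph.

Answer: p:1 q:1

Derivation:
start.  V:6 E:10  edges: 0-q->1 1-p->1 1-r->2 1-r->3 1-r->4 1-r->5 2-r->1 3-r->1 4-r->1 5-r->1
1. fire R1 via {0↦2, 1↦1}  →  V:5 E:8  edges: 0-q->1 1-p->1 1-r->3 1-r->4 1-r->5 3-r->1 4-r->1 5-r->1
2. fire R1 via {0↦3, 1↦1}  →  V:4 E:6  edges: 0-q->1 1-p->1 1-r->4 1-r->5 4-r->1 5-r->1
3. fire R1 via {0↦4, 1↦1}  →  V:3 E:4  edges: 0-q->1 1-p->1 1-r->5 5-r->1
4. fire R1 via {0↦5, 1↦1}  →  V:2 E:2  edges: 0-q->1 1-p->1
final graph: no rule applies after step 4
NF edges: [(0, 1, 'q'), (1, 1, 'p')]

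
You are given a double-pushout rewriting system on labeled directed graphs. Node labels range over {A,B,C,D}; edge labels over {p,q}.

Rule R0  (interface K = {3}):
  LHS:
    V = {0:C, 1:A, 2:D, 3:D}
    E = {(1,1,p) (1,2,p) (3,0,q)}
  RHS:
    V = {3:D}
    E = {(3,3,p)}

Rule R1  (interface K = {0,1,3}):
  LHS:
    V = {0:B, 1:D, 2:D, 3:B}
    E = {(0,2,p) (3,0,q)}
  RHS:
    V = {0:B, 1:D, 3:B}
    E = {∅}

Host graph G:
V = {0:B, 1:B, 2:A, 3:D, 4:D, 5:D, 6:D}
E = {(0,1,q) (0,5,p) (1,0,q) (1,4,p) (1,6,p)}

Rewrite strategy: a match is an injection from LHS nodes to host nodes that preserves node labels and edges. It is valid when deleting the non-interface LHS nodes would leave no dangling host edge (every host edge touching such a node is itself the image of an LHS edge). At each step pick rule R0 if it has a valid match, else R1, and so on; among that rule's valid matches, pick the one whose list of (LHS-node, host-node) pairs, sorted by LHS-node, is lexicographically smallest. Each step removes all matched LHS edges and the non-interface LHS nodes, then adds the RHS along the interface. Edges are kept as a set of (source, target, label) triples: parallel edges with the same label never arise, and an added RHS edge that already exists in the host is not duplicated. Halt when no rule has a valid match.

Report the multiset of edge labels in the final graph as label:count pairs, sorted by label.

start.  V:7 E:5  edges: 0-q->1 0-p->5 1-q->0 1-p->4 1-p->6
1. fire R1 via {0↦0, 1↦3, 2↦5, 3↦1}  →  V:6 E:3  edges: 0-q->1 1-p->4 1-p->6
2. fire R1 via {0↦1, 1↦3, 2↦4, 3↦0}  →  V:5 E:1  edges: 1-p->6
halt: no rule applies after step 2
NF edges: [(1, 6, 'p')]

Answer: p:1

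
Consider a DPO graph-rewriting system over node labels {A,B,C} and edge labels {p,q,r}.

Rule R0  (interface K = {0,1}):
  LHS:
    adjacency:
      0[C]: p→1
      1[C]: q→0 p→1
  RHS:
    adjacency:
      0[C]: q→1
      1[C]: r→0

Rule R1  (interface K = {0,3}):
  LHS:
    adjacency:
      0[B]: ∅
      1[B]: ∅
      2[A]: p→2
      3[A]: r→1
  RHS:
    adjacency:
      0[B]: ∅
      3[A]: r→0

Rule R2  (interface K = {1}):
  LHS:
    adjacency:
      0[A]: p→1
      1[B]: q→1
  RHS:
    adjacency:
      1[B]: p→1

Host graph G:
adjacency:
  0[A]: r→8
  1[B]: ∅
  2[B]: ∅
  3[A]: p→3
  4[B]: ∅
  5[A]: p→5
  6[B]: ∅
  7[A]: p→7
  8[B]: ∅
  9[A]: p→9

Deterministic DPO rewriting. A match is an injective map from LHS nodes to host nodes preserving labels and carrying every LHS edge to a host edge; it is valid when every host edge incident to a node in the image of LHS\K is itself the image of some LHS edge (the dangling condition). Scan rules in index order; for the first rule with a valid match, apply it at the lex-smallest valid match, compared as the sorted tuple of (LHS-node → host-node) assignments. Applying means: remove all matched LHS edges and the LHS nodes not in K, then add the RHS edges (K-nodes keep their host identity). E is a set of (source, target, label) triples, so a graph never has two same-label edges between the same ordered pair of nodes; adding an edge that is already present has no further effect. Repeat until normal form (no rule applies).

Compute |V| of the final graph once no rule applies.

Answer: 2

Derivation:
start.  V:10 E:5  edges: 0-r->8 3-p->3 5-p->5 7-p->7 9-p->9
1. fire R1 via {0↦1, 1↦8, 2↦3, 3↦0}  →  V:8 E:4  edges: 0-r->1 5-p->5 7-p->7 9-p->9
2. fire R1 via {0↦2, 1↦1, 2↦5, 3↦0}  →  V:6 E:3  edges: 0-r->2 7-p->7 9-p->9
3. fire R1 via {0↦4, 1↦2, 2↦7, 3↦0}  →  V:4 E:2  edges: 0-r->4 9-p->9
4. fire R1 via {0↦6, 1↦4, 2↦9, 3↦0}  →  V:2 E:1  edges: 0-r->6
final graph: no rule applies after step 4
NF nodes: {0:A, 6:B}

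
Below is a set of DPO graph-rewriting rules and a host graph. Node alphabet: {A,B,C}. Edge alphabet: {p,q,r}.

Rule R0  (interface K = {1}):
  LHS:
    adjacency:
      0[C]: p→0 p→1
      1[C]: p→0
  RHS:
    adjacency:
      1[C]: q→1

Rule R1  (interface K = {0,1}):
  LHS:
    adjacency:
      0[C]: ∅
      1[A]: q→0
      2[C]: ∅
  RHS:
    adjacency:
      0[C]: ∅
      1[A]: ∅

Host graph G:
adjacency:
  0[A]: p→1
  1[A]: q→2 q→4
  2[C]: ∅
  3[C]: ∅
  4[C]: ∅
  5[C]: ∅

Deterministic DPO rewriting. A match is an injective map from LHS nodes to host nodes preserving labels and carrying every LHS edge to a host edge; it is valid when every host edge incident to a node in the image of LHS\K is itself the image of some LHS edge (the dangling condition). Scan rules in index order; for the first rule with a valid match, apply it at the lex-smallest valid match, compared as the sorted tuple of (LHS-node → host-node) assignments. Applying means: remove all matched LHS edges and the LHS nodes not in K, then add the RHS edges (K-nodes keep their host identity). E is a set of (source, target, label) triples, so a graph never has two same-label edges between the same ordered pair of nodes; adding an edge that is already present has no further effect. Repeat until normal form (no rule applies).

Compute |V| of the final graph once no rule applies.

start.  V:6 E:3  edges: 0-p->1 1-q->2 1-q->4
1. fire R1 via {0↦2, 1↦1, 2↦3}  →  V:5 E:2  edges: 0-p->1 1-q->4
2. fire R1 via {0↦4, 1↦1, 2↦2}  →  V:4 E:1  edges: 0-p->1
final graph: no rule applies after step 2
NF nodes: {0:A, 1:A, 4:C, 5:C}

Answer: 4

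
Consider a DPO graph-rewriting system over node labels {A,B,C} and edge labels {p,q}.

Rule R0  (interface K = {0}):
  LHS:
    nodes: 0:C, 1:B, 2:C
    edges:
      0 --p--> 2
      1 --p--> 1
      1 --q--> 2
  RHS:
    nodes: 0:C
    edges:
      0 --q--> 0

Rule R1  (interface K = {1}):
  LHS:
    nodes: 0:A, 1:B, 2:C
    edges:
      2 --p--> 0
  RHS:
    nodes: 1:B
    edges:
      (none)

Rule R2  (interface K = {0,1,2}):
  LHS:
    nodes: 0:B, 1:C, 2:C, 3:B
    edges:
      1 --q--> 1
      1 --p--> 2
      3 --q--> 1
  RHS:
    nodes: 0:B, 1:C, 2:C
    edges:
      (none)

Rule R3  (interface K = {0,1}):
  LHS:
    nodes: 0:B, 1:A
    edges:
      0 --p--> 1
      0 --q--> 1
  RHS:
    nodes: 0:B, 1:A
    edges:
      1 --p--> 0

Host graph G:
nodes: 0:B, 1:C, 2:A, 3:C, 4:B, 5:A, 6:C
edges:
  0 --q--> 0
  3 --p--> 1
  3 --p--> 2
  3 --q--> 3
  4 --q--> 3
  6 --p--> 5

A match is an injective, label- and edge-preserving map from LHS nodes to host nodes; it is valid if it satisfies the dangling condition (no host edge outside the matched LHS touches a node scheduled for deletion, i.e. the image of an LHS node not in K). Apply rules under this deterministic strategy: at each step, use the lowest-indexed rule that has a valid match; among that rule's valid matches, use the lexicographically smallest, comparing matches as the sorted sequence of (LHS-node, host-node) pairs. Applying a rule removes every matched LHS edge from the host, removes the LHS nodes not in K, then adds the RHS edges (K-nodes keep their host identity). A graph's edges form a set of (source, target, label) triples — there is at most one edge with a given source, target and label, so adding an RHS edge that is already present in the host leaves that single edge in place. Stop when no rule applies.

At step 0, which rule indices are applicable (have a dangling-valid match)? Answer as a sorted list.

Answer: [R1,R2]

Derivation:
R0: no valid match — LHS pattern not found
R1: 2 valid matches — {0↦5, 1↦0, 2↦6}, {0↦5, 1↦4, 2↦6}
R2: 1 valid match — {0↦0, 1↦3, 2↦1, 3↦4}
R3: no valid match — LHS pattern not found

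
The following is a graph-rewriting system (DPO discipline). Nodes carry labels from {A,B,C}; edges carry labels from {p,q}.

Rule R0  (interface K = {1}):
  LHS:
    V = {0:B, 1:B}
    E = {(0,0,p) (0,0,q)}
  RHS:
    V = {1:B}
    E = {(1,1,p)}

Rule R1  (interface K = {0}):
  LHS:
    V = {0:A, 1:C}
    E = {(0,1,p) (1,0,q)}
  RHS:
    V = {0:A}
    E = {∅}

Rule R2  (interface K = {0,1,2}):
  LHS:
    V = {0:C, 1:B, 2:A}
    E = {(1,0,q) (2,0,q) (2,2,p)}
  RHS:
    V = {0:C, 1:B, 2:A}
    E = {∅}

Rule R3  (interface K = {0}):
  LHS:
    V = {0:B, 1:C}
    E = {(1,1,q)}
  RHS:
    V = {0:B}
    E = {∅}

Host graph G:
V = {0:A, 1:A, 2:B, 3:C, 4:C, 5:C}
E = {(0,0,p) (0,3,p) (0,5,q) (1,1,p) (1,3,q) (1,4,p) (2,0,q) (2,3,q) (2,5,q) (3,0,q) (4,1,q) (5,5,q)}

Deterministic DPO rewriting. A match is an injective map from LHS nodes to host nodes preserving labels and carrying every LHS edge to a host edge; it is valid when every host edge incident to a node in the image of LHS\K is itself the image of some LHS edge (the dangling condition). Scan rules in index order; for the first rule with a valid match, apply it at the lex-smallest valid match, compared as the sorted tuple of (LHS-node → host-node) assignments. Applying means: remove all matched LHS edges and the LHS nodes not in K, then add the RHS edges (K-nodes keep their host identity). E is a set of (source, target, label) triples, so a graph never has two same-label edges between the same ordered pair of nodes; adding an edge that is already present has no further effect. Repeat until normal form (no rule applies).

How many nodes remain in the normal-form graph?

Answer: 3

Steps:
[0] host  ⇒  6 nodes, 12 edges  {0-p->0 0-p->3 0-q->5 1-p->1 1-q->3 1-p->4 2-q->0 2-q->3 2-q->5 3-q->0 4-q->1 5-q->5}
[1] R1 @ {0↦1, 1↦4}  ⇒  5 nodes, 10 edges  {0-p->0 0-p->3 0-q->5 1-p->1 1-q->3 2-q->0 2-q->3 2-q->5 3-q->0 5-q->5}
[2] R2 @ {0↦3, 1↦2, 2↦1}  ⇒  5 nodes, 7 edges  {0-p->0 0-p->3 0-q->5 2-q->0 2-q->5 3-q->0 5-q->5}
[3] R1 @ {0↦0, 1↦3}  ⇒  4 nodes, 5 edges  {0-p->0 0-q->5 2-q->0 2-q->5 5-q->5}
[4] R2 @ {0↦5, 1↦2, 2↦0}  ⇒  4 nodes, 2 edges  {2-q->0 5-q->5}
[5] R3 @ {0↦2, 1↦5}  ⇒  3 nodes, 1 edges  {2-q->0}
halt: no rule applies after step 5
NF nodes: {0:A, 1:A, 2:B}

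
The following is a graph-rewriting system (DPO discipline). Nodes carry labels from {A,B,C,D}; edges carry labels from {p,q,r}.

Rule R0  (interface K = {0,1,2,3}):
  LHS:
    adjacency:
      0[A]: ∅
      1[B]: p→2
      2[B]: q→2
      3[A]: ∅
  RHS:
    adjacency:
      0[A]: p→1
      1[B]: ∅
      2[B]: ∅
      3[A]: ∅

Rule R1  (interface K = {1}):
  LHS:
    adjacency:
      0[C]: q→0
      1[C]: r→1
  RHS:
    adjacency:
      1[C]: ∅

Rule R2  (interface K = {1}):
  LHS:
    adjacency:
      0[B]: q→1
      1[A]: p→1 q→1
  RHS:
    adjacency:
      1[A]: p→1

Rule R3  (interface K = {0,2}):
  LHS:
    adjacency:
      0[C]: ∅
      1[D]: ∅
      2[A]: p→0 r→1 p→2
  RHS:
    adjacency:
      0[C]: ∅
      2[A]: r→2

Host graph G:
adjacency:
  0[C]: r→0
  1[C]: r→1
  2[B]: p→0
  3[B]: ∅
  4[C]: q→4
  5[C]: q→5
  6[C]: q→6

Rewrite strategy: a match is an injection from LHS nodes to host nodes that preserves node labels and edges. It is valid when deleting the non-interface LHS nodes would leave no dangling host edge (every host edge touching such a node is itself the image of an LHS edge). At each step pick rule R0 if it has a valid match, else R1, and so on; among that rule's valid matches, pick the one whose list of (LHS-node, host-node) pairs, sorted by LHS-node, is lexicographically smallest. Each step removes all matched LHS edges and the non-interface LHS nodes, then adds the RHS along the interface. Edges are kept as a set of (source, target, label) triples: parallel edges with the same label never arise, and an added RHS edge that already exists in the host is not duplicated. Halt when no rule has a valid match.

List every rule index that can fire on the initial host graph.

R0: no valid match — LHS pattern not found
R1: 6 valid matches — {0↦4, 1↦0}, {0↦4, 1↦1}, {0↦5, 1↦0} (+3 more)
R2: no valid match — LHS pattern not found
R3: no valid match — LHS pattern not found

Answer: [R1]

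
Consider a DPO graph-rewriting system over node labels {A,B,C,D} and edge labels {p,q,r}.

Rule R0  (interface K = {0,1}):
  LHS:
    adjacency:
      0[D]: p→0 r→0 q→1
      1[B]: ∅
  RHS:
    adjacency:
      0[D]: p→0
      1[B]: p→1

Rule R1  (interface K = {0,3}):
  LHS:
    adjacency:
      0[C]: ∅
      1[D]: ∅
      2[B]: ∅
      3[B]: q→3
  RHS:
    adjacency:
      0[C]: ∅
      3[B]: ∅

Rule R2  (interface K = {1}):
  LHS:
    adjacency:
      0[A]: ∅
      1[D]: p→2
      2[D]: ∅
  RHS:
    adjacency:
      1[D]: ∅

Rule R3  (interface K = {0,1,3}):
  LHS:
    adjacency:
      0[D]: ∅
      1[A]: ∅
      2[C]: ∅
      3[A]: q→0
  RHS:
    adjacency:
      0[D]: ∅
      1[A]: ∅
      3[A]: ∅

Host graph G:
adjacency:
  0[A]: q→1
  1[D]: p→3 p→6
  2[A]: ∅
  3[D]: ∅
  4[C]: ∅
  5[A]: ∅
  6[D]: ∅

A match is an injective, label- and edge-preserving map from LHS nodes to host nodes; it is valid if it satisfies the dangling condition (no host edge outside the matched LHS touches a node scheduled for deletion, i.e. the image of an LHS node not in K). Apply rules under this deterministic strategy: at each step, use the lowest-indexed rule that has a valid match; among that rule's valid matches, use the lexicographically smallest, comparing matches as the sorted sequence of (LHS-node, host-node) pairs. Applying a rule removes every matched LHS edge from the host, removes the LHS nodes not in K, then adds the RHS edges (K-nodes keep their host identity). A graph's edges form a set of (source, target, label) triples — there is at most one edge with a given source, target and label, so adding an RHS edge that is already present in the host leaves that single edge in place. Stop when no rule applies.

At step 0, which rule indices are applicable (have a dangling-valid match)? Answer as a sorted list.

R0: no valid match — LHS pattern not found
R1: no valid match — LHS pattern not found
R2: 4 valid matches — {0↦2, 1↦1, 2↦3}, {0↦2, 1↦1, 2↦6}, {0↦5, 1↦1, 2↦3} (+1 more)
R3: 2 valid matches — {0↦1, 1↦2, 2↦4, 3↦0}, {0↦1, 1↦5, 2↦4, 3↦0}

Answer: [R2,R3]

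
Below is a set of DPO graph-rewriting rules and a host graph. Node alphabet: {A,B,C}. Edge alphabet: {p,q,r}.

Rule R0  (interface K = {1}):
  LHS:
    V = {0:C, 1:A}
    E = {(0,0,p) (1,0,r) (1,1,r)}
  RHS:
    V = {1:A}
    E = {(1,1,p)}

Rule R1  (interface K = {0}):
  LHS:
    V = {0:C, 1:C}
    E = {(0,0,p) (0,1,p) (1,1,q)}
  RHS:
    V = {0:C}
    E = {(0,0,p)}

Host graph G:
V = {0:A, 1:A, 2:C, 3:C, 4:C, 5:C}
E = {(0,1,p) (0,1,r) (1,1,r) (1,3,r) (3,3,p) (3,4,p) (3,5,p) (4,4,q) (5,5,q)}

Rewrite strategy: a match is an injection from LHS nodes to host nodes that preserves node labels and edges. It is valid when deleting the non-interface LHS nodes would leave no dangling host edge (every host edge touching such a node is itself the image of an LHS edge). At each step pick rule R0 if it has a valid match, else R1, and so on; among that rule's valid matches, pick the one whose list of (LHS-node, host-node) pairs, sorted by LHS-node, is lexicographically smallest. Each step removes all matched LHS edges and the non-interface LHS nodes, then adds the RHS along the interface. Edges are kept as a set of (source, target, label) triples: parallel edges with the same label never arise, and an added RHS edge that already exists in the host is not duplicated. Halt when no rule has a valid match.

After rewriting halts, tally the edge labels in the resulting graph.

Answer: p:2 r:1

Rewrite trace:
initial: |V|=6 |E|=9  E = 0-p->1 0-r->1 1-r->1 1-r->3 3-p->3 3-p->4 3-p->5 4-q->4 5-q->5
step 1: apply R1 at {0↦3, 1↦4}  → |V|=5 |E|=7  E = 0-p->1 0-r->1 1-r->1 1-r->3 3-p->3 3-p->5 5-q->5
step 2: apply R1 at {0↦3, 1↦5}  → |V|=4 |E|=5  E = 0-p->1 0-r->1 1-r->1 1-r->3 3-p->3
step 3: apply R0 at {0↦3, 1↦1}  → |V|=3 |E|=3  E = 0-p->1 0-r->1 1-p->1
normal form: no rule applies after step 3
NF edges: [(0, 1, 'p'), (0, 1, 'r'), (1, 1, 'p')]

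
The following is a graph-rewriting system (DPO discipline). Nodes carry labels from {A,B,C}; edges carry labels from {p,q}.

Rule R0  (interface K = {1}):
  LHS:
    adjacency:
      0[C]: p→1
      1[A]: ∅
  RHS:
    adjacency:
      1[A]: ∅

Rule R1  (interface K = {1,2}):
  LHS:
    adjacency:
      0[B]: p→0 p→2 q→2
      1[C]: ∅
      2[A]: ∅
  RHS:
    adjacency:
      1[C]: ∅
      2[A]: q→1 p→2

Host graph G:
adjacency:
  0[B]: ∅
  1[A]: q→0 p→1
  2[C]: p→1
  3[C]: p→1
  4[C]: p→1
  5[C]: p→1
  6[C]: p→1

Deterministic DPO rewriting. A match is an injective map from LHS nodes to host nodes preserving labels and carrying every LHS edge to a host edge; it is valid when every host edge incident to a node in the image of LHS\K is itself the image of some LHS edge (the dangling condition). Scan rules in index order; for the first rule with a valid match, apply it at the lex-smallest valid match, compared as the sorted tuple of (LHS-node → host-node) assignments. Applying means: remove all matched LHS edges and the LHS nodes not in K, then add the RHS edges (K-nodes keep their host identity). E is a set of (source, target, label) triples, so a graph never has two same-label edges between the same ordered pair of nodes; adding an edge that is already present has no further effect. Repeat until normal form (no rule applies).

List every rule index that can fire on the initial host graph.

Answer: [R0]

Derivation:
R0: 5 valid matches — {0↦2, 1↦1}, {0↦3, 1↦1}, {0↦4, 1↦1} (+2 more)
R1: no valid match — LHS pattern not found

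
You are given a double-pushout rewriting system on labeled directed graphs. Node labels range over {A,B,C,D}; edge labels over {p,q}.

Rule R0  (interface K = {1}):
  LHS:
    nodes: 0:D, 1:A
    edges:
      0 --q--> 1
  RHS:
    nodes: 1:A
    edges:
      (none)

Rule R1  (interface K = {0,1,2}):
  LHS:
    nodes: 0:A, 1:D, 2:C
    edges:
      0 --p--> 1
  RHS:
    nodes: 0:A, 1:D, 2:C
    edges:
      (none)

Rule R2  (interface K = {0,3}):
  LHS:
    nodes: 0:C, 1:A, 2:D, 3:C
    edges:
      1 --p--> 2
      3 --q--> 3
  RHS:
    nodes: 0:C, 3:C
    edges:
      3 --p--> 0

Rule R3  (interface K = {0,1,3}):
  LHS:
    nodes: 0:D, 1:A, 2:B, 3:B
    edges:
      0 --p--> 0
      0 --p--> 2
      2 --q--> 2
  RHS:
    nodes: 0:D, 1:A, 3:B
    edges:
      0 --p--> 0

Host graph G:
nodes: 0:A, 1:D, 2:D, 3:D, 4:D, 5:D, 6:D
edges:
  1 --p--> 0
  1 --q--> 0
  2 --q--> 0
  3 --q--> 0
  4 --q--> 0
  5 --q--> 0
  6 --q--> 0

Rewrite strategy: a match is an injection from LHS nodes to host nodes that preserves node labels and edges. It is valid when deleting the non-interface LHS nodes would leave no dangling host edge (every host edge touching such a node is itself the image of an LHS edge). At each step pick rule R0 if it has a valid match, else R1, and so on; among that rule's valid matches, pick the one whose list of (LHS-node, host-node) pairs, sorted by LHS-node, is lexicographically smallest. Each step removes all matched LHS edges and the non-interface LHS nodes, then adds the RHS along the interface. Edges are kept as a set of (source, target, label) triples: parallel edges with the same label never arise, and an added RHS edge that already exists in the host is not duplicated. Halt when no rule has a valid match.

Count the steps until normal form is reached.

Answer: 5

Rewrite trace:
[0] host  ⇒  7 nodes, 7 edges  {1-p->0 1-q->0 2-q->0 3-q->0 4-q->0 5-q->0 6-q->0}
[1] R0 @ {0↦2, 1↦0}  ⇒  6 nodes, 6 edges  {1-p->0 1-q->0 3-q->0 4-q->0 5-q->0 6-q->0}
[2] R0 @ {0↦3, 1↦0}  ⇒  5 nodes, 5 edges  {1-p->0 1-q->0 4-q->0 5-q->0 6-q->0}
[3] R0 @ {0↦4, 1↦0}  ⇒  4 nodes, 4 edges  {1-p->0 1-q->0 5-q->0 6-q->0}
[4] R0 @ {0↦5, 1↦0}  ⇒  3 nodes, 3 edges  {1-p->0 1-q->0 6-q->0}
[5] R0 @ {0↦6, 1↦0}  ⇒  2 nodes, 2 edges  {1-p->0 1-q->0}
normal form: no rule applies after step 5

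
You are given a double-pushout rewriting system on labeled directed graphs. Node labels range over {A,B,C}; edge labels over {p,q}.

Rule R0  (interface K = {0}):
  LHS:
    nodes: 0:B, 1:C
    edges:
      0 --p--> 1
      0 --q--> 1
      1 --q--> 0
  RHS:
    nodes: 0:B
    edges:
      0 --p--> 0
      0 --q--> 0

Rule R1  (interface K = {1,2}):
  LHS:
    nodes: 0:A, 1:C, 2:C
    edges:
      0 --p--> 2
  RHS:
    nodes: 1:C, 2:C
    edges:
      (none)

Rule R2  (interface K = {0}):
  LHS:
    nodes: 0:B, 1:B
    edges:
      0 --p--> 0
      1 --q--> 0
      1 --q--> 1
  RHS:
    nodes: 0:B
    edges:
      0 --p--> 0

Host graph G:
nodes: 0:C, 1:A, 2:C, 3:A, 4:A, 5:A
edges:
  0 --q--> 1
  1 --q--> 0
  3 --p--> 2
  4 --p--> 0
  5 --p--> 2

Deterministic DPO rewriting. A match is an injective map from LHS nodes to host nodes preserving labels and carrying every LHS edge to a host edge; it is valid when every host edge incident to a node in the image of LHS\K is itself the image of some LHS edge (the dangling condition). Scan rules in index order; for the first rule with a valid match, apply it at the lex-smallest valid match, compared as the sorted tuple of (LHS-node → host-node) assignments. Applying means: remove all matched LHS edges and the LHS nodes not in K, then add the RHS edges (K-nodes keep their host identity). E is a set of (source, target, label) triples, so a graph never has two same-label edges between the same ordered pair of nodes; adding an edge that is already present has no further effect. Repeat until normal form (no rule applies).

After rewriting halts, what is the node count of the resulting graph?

[0] host  ⇒  6 nodes, 5 edges  {0-q->1 1-q->0 3-p->2 4-p->0 5-p->2}
[1] R1 @ {0↦3, 1↦0, 2↦2}  ⇒  5 nodes, 4 edges  {0-q->1 1-q->0 4-p->0 5-p->2}
[2] R1 @ {0↦4, 1↦2, 2↦0}  ⇒  4 nodes, 3 edges  {0-q->1 1-q->0 5-p->2}
[3] R1 @ {0↦5, 1↦0, 2↦2}  ⇒  3 nodes, 2 edges  {0-q->1 1-q->0}
final graph: no rule applies after step 3
NF nodes: {0:C, 1:A, 2:C}

Answer: 3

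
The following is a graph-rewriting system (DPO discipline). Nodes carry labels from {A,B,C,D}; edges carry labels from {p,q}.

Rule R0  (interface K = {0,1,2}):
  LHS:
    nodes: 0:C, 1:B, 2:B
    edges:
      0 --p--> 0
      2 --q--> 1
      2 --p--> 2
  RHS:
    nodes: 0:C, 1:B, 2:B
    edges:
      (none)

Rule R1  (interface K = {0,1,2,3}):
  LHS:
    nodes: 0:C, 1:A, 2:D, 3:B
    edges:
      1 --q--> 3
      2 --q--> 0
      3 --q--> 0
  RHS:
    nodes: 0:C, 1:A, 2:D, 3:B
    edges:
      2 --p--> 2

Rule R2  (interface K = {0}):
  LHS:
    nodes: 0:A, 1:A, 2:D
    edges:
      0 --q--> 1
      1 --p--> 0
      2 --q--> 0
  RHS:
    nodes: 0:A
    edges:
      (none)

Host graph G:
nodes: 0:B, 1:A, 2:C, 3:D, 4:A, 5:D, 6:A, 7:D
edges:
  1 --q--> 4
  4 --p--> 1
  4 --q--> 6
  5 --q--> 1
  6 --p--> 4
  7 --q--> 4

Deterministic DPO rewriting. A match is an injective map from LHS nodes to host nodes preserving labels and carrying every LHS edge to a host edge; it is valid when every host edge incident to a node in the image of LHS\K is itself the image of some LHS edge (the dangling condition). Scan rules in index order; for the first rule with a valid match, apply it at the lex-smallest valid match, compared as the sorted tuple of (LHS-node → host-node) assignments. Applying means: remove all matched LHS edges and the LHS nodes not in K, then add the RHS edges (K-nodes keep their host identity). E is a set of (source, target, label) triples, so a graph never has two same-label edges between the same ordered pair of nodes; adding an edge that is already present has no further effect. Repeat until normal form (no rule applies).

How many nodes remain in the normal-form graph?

start.  V:8 E:6  edges: 1-q->4 4-p->1 4-q->6 5-q->1 6-p->4 7-q->4
1. fire R2 via {0↦4, 1↦6, 2↦7}  →  V:6 E:3  edges: 1-q->4 4-p->1 5-q->1
2. fire R2 via {0↦1, 1↦4, 2↦5}  →  V:4 E:0  edges: ∅
final graph: no rule applies after step 2
NF nodes: {0:B, 1:A, 2:C, 3:D}

Answer: 4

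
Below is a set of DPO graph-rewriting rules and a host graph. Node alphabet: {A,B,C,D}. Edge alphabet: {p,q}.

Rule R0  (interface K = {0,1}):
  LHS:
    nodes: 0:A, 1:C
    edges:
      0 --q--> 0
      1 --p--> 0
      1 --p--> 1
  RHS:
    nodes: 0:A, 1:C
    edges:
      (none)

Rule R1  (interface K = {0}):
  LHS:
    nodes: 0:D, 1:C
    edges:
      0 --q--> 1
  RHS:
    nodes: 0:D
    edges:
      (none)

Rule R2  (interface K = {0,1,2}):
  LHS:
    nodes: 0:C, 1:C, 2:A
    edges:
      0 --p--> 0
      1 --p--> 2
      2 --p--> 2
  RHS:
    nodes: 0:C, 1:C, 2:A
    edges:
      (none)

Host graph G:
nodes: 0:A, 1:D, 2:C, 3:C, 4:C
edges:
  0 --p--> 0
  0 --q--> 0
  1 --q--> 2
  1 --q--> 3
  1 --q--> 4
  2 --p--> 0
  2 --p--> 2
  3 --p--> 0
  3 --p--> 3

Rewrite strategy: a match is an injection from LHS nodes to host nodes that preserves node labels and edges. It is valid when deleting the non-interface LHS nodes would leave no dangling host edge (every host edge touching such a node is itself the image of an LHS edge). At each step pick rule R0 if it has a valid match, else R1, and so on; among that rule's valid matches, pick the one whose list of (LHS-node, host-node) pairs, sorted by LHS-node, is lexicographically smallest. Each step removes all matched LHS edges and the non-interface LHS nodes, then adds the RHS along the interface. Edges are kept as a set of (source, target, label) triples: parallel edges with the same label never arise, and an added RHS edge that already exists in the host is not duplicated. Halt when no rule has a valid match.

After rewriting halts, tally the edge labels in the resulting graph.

initial: |V|=5 |E|=9  E = 0-p->0 0-q->0 1-q->2 1-q->3 1-q->4 2-p->0 2-p->2 3-p->0 3-p->3
step 1: apply R0 at {0↦0, 1↦2}  → |V|=5 |E|=6  E = 0-p->0 1-q->2 1-q->3 1-q->4 3-p->0 3-p->3
step 2: apply R1 at {0↦1, 1↦2}  → |V|=4 |E|=5  E = 0-p->0 1-q->3 1-q->4 3-p->0 3-p->3
step 3: apply R1 at {0↦1, 1↦4}  → |V|=3 |E|=4  E = 0-p->0 1-q->3 3-p->0 3-p->3
final graph: no rule applies after step 3
NF edges: [(0, 0, 'p'), (1, 3, 'q'), (3, 0, 'p'), (3, 3, 'p')]

Answer: p:3 q:1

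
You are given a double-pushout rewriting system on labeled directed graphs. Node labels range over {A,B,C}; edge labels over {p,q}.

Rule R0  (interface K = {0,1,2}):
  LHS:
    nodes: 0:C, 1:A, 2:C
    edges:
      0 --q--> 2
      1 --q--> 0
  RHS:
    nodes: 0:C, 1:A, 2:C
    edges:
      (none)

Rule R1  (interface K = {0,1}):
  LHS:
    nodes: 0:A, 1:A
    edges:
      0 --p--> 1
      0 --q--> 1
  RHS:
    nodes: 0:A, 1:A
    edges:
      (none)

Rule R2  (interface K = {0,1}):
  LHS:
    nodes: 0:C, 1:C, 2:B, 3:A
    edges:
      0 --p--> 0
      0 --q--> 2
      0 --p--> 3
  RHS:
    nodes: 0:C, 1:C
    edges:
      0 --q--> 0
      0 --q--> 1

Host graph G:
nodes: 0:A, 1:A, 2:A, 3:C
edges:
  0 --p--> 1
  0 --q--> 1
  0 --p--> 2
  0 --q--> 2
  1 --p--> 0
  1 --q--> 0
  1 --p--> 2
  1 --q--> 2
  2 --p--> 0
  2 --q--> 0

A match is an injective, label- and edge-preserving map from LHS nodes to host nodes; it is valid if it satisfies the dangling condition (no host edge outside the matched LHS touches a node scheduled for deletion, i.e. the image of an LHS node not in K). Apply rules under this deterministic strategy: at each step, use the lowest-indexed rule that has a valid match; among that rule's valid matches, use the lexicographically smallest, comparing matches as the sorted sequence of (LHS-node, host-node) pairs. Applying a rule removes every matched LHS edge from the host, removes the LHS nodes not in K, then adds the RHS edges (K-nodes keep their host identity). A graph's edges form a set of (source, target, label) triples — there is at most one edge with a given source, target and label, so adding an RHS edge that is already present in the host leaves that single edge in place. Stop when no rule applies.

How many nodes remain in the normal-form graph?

Answer: 4

Rewrite trace:
start.  V:4 E:10  edges: 0-p->1 0-q->1 0-p->2 0-q->2 1-p->0 1-q->0 1-p->2 1-q->2 2-p->0 2-q->0
1. fire R1 via {0↦0, 1↦1}  →  V:4 E:8  edges: 0-p->2 0-q->2 1-p->0 1-q->0 1-p->2 1-q->2 2-p->0 2-q->0
2. fire R1 via {0↦0, 1↦2}  →  V:4 E:6  edges: 1-p->0 1-q->0 1-p->2 1-q->2 2-p->0 2-q->0
3. fire R1 via {0↦1, 1↦0}  →  V:4 E:4  edges: 1-p->2 1-q->2 2-p->0 2-q->0
4. fire R1 via {0↦1, 1↦2}  →  V:4 E:2  edges: 2-p->0 2-q->0
5. fire R1 via {0↦2, 1↦0}  →  V:4 E:0  edges: ∅
halt: no rule applies after step 5
NF nodes: {0:A, 1:A, 2:A, 3:C}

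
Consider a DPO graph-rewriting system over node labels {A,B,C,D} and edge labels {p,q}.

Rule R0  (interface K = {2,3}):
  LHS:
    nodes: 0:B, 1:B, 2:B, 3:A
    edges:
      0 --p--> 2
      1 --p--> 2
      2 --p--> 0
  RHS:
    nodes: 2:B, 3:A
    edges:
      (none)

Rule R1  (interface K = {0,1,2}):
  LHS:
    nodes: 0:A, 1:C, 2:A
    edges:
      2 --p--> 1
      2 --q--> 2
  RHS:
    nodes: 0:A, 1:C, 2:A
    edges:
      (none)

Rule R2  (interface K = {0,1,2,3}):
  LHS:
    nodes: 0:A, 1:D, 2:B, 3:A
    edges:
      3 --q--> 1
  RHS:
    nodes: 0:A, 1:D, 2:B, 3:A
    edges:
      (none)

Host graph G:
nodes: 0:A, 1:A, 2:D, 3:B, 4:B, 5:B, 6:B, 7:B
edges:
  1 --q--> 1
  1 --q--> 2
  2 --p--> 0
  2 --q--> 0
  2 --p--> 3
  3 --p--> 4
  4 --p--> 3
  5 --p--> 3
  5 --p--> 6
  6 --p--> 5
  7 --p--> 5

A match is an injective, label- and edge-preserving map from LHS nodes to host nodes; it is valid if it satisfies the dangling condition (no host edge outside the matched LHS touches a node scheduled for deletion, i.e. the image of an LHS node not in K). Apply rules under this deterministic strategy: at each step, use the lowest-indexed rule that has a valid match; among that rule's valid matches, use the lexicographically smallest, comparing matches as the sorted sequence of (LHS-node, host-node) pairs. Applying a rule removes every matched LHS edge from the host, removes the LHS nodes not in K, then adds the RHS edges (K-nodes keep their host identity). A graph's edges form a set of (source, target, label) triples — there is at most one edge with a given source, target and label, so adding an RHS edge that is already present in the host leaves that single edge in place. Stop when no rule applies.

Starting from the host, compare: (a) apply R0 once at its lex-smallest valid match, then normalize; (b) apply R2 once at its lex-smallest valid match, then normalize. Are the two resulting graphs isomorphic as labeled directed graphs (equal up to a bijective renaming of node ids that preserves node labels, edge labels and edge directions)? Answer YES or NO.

branch R0-first: apply at {0↦6, 1↦7, 2↦5, 3↦0} → |E|=8, then 2 more step(s) → NF |V|=4 |E|=4 V={0:A, 1:A, 2:D, 3:B} E=1-q->1 2-p->0 2-q->0 2-p->3
branch R2-first: apply at {0↦0, 1↦2, 2↦3, 3↦1} → |E|=10, then 2 more step(s) → NF |V|=4 |E|=4 V={0:A, 1:A, 2:D, 3:B} E=1-q->1 2-p->0 2-q->0 2-p->3
graphs isomorphic (equal up to label-preserving node renaming)

Answer: YES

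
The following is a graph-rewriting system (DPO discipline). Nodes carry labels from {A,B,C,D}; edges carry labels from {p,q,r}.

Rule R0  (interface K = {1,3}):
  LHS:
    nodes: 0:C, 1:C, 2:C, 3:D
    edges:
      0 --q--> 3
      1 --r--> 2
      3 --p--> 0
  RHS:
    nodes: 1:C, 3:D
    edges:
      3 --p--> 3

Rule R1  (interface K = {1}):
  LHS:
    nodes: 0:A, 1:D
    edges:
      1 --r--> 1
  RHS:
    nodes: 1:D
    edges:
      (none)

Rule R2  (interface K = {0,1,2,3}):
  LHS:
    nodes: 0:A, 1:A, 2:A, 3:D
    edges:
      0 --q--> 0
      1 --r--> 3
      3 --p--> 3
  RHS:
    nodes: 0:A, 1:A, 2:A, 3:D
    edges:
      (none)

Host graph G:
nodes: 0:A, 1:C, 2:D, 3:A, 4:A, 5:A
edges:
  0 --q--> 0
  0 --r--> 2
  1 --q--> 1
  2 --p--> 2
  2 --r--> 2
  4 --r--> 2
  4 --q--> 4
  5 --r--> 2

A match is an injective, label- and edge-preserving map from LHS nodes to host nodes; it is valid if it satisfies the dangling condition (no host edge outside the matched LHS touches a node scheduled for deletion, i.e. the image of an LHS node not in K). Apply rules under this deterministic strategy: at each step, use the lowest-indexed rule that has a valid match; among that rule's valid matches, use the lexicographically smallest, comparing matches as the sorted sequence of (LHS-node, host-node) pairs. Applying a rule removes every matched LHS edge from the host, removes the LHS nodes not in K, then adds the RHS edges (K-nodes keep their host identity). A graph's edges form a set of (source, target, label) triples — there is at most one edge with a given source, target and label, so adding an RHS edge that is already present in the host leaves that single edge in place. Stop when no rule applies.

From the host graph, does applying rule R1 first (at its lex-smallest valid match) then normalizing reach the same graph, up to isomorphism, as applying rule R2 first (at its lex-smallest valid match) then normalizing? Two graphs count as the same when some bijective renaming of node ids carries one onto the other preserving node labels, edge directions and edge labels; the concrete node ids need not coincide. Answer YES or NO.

branch R1-first: apply at {0↦3, 1↦2} → |E|=7, then 1 more step(s) → NF |V|=5 |E|=4 V={0:A, 1:C, 2:D, 4:A, 5:A} E=0-r->2 1-q->1 4-q->4 5-r->2
branch R2-first: apply at {0↦0, 1↦4, 2↦3, 3↦2} → |E|=5, then 1 more step(s) → NF |V|=5 |E|=4 V={0:A, 1:C, 2:D, 4:A, 5:A} E=0-r->2 1-q->1 4-q->4 5-r->2
graphs isomorphic (equal up to label-preserving node renaming)

Answer: YES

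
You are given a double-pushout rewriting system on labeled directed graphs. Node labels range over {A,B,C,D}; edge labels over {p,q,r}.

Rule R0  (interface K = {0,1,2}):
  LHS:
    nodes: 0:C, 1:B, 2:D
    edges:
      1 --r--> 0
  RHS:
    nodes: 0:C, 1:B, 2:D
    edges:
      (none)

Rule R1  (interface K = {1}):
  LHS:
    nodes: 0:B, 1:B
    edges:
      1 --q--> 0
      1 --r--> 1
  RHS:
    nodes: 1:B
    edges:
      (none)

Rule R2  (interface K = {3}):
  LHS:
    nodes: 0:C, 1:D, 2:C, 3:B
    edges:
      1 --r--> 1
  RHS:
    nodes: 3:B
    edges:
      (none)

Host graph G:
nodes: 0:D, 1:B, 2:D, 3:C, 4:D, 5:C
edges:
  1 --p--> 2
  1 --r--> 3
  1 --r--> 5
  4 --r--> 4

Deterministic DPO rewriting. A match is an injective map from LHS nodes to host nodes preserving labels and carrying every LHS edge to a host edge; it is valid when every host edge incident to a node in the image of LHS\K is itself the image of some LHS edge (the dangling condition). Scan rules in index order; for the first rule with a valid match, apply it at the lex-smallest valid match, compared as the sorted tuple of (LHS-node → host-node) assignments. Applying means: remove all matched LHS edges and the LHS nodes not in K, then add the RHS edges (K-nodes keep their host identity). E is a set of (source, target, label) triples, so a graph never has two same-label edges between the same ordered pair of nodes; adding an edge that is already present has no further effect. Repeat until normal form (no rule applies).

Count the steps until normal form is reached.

[0] host  ⇒  6 nodes, 4 edges  {1-p->2 1-r->3 1-r->5 4-r->4}
[1] R0 @ {0↦3, 1↦1, 2↦0}  ⇒  6 nodes, 3 edges  {1-p->2 1-r->5 4-r->4}
[2] R0 @ {0↦5, 1↦1, 2↦0}  ⇒  6 nodes, 2 edges  {1-p->2 4-r->4}
[3] R2 @ {0↦3, 1↦4, 2↦5, 3↦1}  ⇒  3 nodes, 1 edges  {1-p->2}
normal form: no rule applies after step 3

Answer: 3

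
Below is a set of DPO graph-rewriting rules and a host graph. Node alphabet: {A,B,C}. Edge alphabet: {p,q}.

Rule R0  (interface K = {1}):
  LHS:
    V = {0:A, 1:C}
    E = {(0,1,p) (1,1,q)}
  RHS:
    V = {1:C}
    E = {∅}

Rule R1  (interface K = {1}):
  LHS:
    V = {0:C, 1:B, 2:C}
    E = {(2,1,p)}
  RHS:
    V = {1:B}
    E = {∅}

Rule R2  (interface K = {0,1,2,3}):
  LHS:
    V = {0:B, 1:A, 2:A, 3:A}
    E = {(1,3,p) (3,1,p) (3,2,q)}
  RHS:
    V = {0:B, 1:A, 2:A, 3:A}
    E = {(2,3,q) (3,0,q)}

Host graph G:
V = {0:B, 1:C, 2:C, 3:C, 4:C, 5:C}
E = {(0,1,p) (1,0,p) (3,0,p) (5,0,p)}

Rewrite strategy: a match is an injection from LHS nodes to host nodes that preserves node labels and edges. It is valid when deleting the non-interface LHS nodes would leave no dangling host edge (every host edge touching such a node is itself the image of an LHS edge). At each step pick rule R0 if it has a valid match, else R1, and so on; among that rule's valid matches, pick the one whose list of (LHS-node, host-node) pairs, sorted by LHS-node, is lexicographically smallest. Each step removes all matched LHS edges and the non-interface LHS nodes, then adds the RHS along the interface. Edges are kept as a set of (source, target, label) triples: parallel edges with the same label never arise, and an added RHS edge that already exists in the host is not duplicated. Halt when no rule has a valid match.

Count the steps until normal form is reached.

Answer: 2

Steps:
[0] host  ⇒  6 nodes, 4 edges  {0-p->1 1-p->0 3-p->0 5-p->0}
[1] R1 @ {0↦2, 1↦0, 2↦3}  ⇒  4 nodes, 3 edges  {0-p->1 1-p->0 5-p->0}
[2] R1 @ {0↦4, 1↦0, 2↦5}  ⇒  2 nodes, 2 edges  {0-p->1 1-p->0}
final graph: no rule applies after step 2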